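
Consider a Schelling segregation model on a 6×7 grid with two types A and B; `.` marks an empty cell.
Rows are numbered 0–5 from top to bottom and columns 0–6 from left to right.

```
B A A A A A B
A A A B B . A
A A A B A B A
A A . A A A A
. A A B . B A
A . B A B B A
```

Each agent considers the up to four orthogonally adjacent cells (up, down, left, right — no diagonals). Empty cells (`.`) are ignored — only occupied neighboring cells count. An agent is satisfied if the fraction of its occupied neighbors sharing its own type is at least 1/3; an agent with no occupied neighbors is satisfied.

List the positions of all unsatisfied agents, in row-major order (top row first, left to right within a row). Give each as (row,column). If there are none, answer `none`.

(0,0), (0,6), (2,3), (2,4), (2,5), (4,3), (5,2), (5,3)

Row 0: (0,0)B 0/2 ✗ · (0,1)A 2/3 ✓ · (0,2)A 3/3 ✓ · (0,3)A 2/3 ✓ · (0,4)A 2/3 ✓ · (0,5)A 1/2 ✓ · (0,6)B 0/2 ✗
Row 1: (1,0)A 2/3 ✓ · (1,1)A 4/4 ✓ · (1,2)A 3/4 ✓ · (1,3)B 2/4 ✓ · (1,4)B 1/3 ✓ · (1,6)A 1/2 ✓
Row 2: (2,0)A 3/3 ✓ · (2,1)A 4/4 ✓ · (2,2)A 2/3 ✓ · (2,3)B 1/4 ✗ · (2,4)A 1/4 ✗ · (2,5)B 0/3 ✗ · (2,6)A 2/3 ✓
Row 3: (3,0)A 2/2 ✓ · (3,1)A 3/3 ✓ · (3,3)A 1/3 ✓ · (3,4)A 3/3 ✓ · (3,5)A 2/4 ✓ · (3,6)A 3/3 ✓
Row 4: (4,1)A 2/2 ✓ · (4,2)A 1/3 ✓ · (4,3)B 0/3 ✗ · (4,5)B 1/3 ✓ · (4,6)A 2/3 ✓
Row 5: (5,0)A 0/0 ✓ · (5,2)B 0/2 ✗ · (5,3)A 0/3 ✗ · (5,4)B 1/2 ✓ · (5,5)B 2/3 ✓ · (5,6)A 1/2 ✓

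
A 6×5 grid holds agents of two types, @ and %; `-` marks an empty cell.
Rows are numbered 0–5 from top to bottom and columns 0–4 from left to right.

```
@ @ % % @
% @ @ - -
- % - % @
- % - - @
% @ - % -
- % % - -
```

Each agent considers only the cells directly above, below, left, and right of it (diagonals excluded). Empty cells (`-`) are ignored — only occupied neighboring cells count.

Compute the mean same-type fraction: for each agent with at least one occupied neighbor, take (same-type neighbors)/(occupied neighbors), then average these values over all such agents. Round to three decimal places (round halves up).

(0,0)@ 1/2
(0,1)@ 2/3
(0,2)% 1/3
(0,3)% 1/2
(0,4)@ 0/1
(1,0)% 0/2
(1,1)@ 2/4
(1,2)@ 1/2
(2,1)% 1/2
(2,3)% 0/1
(2,4)@ 1/2
(3,1)% 1/2
(3,4)@ 1/1
(4,0)% 0/1
(4,1)@ 0/3
(4,3)% — no occupied neighbors
(5,1)% 1/2
(5,2)% 1/1
Sum over 17 agents: 1/2 + 2/3 + 1/3 + 1/2 + 0/1 + 0/2 + 2/4 + 1/2 + 1/2 + 0/1 + 1/2 + 1/2 + 1/1 + 0/1 + 0/3 + 1/2 + 1/1 = 7; mean = 7 ÷ 17 = 7/17 = 0.411764… → 0.412.

0.412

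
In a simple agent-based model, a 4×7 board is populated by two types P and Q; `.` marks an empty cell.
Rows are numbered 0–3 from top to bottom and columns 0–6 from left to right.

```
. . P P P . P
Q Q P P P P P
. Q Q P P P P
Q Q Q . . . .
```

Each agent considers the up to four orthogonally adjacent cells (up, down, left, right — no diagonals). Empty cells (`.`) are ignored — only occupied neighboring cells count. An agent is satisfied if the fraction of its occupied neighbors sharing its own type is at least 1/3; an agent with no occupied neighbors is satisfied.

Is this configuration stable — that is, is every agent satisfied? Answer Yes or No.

(0,2)P 2/2 satisfied
(0,3)P 3/3 satisfied
(0,4)P 2/2 satisfied
(0,6)P 1/1 satisfied
(1,0)Q 1/1 satisfied
(1,1)Q 2/3 satisfied
(1,2)P 2/4 satisfied
(1,3)P 4/4 satisfied
(1,4)P 4/4 satisfied
(1,5)P 3/3 satisfied
(1,6)P 3/3 satisfied
(2,1)Q 3/3 satisfied
(2,2)Q 2/4 satisfied
(2,3)P 2/3 satisfied
(2,4)P 3/3 satisfied
(2,5)P 3/3 satisfied
(2,6)P 2/2 satisfied
(3,0)Q 1/1 satisfied
(3,1)Q 3/3 satisfied
(3,2)Q 2/2 satisfied
All meet the threshold, so the configuration is stable.

Yes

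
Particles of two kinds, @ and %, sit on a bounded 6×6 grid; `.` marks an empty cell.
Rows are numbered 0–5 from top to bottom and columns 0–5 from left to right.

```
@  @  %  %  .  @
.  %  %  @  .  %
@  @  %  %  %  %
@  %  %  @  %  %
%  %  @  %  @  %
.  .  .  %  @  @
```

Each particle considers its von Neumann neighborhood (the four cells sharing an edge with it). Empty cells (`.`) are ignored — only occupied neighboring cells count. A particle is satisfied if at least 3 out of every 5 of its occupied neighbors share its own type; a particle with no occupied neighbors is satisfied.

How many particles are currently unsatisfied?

(0,0)@ 1/1 ✓
(0,1)@ 1/3 ✗
(0,2)% 2/3 ✓
(0,3)% 1/2 ✗
(0,5)@ 0/1 ✗
(1,1)% 1/3 ✗
(1,2)% 3/4 ✓
(1,3)@ 0/3 ✗
(1,5)% 1/2 ✗
(2,0)@ 2/2 ✓
(2,1)@ 1/4 ✗
(2,2)% 3/4 ✓
(2,3)% 2/4 ✗
(2,4)% 3/3 ✓
(2,5)% 3/3 ✓
(3,0)@ 1/3 ✗
(3,1)% 2/4 ✗
(3,2)% 2/4 ✗
(3,3)@ 0/4 ✗
(3,4)% 2/4 ✗
(3,5)% 3/3 ✓
(4,0)% 1/2 ✗
(4,1)% 2/3 ✓
(4,2)@ 0/3 ✗
(4,3)% 1/4 ✗
(4,4)@ 1/4 ✗
(4,5)% 1/3 ✗
(5,3)% 1/2 ✗
(5,4)@ 2/3 ✓
(5,5)@ 1/2 ✗
Unsatisfied: (0,1), (0,3), (0,5), (1,1), (1,3), (1,5), (2,1), (2,3), (3,0), (3,1), (3,2), (3,3), (3,4), (4,0), (4,2), (4,3), (4,4), (4,5), (5,3), (5,5) — 20 in total.

20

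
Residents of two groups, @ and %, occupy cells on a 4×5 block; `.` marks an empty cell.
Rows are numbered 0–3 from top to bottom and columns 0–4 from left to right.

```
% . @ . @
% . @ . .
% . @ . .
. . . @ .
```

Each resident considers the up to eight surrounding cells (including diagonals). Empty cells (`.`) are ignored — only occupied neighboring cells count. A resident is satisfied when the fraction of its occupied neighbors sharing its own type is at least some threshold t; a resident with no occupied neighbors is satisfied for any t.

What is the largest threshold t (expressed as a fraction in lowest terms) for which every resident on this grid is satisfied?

Row 0: (0,0)% 1/1 · (0,2)@ 1/1 · (0,4)@ — no occupied neighbors
Row 1: (1,0)% 2/2 · (1,2)@ 2/2
Row 2: (2,0)% 1/1 · (2,2)@ 2/2
Row 3: (3,3)@ 1/1
The smallest same-type fraction is 1/1 at (0,0), which reduces to 1/1. Any threshold above that leaves this resident unsatisfied.

1/1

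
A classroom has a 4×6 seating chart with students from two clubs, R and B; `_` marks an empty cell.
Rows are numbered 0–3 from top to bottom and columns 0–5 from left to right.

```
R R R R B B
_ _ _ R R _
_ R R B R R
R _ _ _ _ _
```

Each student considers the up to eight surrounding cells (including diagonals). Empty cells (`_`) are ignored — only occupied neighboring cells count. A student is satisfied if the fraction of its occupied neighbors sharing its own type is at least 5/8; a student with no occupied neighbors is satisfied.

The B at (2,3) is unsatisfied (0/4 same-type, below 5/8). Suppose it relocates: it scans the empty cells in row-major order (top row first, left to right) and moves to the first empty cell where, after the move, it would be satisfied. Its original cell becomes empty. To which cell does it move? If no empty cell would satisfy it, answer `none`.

Vacating (2,3). Empty cells in order:
  (1,0): 0/3 same-type → still unsatisfied.
  (1,1): 0/5 same-type → still unsatisfied.
  (1,2): 0/6 same-type → still unsatisfied.
  (1,5): 2/5 same-type → still unsatisfied.
  (2,0): 0/2 same-type → still unsatisfied.
  (3,1): 0/3 same-type → still unsatisfied.
  (3,2): 0/2 same-type → still unsatisfied.
  (3,3): 0/2 same-type → still unsatisfied.
  (3,4): 0/2 same-type → still unsatisfied.
  (3,5): 0/2 same-type → still unsatisfied.

none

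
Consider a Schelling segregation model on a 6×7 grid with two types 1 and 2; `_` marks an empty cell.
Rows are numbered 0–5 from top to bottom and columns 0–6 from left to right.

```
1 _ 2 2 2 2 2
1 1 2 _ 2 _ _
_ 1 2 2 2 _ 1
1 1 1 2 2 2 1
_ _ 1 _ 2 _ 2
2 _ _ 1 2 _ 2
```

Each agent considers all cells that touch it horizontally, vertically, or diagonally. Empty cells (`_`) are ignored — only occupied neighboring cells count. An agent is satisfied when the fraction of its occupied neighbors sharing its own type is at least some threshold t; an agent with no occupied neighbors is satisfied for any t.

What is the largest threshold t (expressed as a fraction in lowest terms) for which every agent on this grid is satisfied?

1/3

(0,0)1 2/2
(0,2)2 2/3
(0,3)2 4/4
(0,4)2 3/3
(0,5)2 3/3
(0,6)2 1/1
(1,0)1 3/3
(1,1)1 3/6
(1,2)2 4/6
(1,4)2 5/5
(2,1)1 5/7
(2,2)2 3/7
(2,3)2 6/7
(2,4)2 5/5
(2,6)1 1/2
(3,0)1 2/2
(3,1)1 4/5
(3,2)1 3/6
(3,3)2 5/7
(3,4)2 5/5
(3,5)2 4/6
(3,6)1 1/3
(4,2)1 3/4
(4,4)2 4/5
(4,6)2 2/3
(5,0)2 — no occupied neighbors
(5,3)1 1/3
(5,4)2 1/2
(5,6)2 1/1
The smallest same-type fraction is 1/3 at (3,6), which reduces to 1/3. Any threshold above that leaves this agent unsatisfied.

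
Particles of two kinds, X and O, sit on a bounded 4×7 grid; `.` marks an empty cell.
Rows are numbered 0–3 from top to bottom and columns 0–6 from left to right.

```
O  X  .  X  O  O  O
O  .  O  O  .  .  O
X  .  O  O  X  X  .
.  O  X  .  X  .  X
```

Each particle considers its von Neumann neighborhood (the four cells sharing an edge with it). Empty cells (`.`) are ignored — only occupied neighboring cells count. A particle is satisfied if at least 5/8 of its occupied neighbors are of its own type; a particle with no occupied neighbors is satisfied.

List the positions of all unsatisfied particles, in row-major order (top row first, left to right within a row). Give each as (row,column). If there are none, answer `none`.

(0,0), (0,1), (0,3), (0,4), (1,0), (2,0), (3,1), (3,2)

(0,0)O 1/2 unhappy
(0,1)X 0/1 unhappy
(0,3)X 0/2 unhappy
(0,4)O 1/2 unhappy
(0,5)O 2/2 ok
(0,6)O 2/2 ok
(1,0)O 1/2 unhappy
(1,2)O 2/2 ok
(1,3)O 2/3 ok
(1,6)O 1/1 ok
(2,0)X 0/1 unhappy
(2,2)O 2/3 ok
(2,3)O 2/3 ok
(2,4)X 2/3 ok
(2,5)X 1/1 ok
(3,1)O 0/1 unhappy
(3,2)X 0/2 unhappy
(3,4)X 1/1 ok
(3,6)X 0/0 ok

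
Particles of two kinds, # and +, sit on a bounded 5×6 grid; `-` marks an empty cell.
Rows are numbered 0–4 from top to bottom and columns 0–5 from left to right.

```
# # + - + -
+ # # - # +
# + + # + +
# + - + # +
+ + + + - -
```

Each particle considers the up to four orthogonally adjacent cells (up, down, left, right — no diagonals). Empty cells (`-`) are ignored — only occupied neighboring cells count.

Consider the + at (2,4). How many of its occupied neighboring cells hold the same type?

1

Occupied neighbors of (2,4): (1,4)=#, (3,4)=#, (2,3)=#, (2,5)=+.
Same type (+): 1 of 4.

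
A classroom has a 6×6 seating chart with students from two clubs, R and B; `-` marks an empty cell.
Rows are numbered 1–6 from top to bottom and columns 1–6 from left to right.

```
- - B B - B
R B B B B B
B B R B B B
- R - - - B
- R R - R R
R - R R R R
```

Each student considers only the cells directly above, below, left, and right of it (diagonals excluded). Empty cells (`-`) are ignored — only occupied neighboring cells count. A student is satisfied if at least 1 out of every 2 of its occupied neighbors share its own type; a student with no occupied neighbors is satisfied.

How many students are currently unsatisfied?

2

(1,3)B 2/2 satisfied
(1,4)B 2/2 satisfied
(1,6)B 1/1 satisfied
(2,1)R 0/2 not
(2,2)B 2/3 satisfied
(2,3)B 3/4 satisfied
(2,4)B 4/4 satisfied
(2,5)B 3/3 satisfied
(2,6)B 3/3 satisfied
(3,1)B 1/2 satisfied
(3,2)B 2/4 satisfied
(3,3)R 0/3 not
(3,4)B 2/3 satisfied
(3,5)B 3/3 satisfied
(3,6)B 3/3 satisfied
(4,2)R 1/2 satisfied
(4,6)B 1/2 satisfied
(5,2)R 2/2 satisfied
(5,3)R 2/2 satisfied
(5,5)R 2/2 satisfied
(5,6)R 2/3 satisfied
(6,1)R 0/0 satisfied
(6,3)R 2/2 satisfied
(6,4)R 2/2 satisfied
(6,5)R 3/3 satisfied
(6,6)R 2/2 satisfied
Unsatisfied: (2,1), (3,3) — 2 in total.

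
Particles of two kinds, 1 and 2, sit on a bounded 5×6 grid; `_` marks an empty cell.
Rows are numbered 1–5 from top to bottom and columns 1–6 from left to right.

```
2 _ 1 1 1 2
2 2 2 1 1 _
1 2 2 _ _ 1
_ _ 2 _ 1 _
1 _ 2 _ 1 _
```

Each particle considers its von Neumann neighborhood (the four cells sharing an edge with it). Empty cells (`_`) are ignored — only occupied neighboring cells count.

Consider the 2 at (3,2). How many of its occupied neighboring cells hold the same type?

Occupied neighbors of (3,2): (2,2)=2, (3,1)=1, (3,3)=2.
Same type (2): 2 of 3.

2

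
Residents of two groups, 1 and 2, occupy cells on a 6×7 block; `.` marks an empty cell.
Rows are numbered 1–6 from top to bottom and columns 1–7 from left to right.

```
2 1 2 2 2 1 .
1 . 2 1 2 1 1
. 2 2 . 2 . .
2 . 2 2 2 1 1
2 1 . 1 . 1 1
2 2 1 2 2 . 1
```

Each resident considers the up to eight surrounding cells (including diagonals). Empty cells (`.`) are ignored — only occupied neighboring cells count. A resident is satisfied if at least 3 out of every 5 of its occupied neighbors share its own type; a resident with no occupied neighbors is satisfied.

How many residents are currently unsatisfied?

(1,1)2 0/2 ✗
(1,2)1 1/4 ✗
(1,3)2 2/4 ✗
(1,4)2 4/5 ✓
(1,5)2 2/5 ✗
(1,6)1 2/4 ✗
(2,1)1 1/3 ✗
(2,3)2 4/6 ✓
(2,4)1 0/7 ✗
(2,5)2 3/6 ✗
(2,6)1 2/5 ✗
(2,7)1 2/2 ✓
(3,2)2 4/5 ✓
(3,3)2 4/5 ✓
(3,5)2 3/6 ✗
(4,1)2 2/3 ✓
(4,3)2 3/5 ✓
(4,4)2 4/5 ✓
(4,5)2 2/5 ✗
(4,6)1 3/5 ✓
(4,7)1 3/3 ✓
(5,1)2 3/4 ✓
(5,2)1 1/6 ✗
(5,4)1 1/6 ✗
(5,6)1 4/6 ✓
(5,7)1 4/4 ✓
(6,1)2 2/3 ✓
(6,2)2 2/4 ✗
(6,3)1 2/4 ✗
(6,4)2 1/3 ✗
(6,5)2 1/3 ✗
(6,7)1 2/2 ✓
Unsatisfied: (1,1), (1,2), (1,3), (1,5), (1,6), (2,1), (2,4), (2,5), (2,6), (3,5), (4,5), (5,2), (5,4), (6,2), (6,3), (6,4), (6,5) — 17 in total.

17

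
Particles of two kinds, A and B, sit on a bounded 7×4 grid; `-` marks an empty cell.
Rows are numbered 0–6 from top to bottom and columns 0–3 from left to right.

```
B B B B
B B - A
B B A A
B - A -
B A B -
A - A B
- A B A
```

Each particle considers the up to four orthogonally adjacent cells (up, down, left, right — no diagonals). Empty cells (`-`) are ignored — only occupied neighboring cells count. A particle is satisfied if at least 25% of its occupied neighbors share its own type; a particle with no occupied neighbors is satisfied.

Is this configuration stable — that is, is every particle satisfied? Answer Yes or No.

Row 0: (0,0)B 2/2 ok · (0,1)B 3/3 ok · (0,2)B 2/2 ok · (0,3)B 1/2 ok
Row 1: (1,0)B 3/3 ok · (1,1)B 3/3 ok · (1,3)A 1/2 ok
Row 2: (2,0)B 3/3 ok · (2,1)B 2/3 ok · (2,2)A 2/3 ok · (2,3)A 2/2 ok
Row 3: (3,0)B 2/2 ok · (3,2)A 1/2 ok
Row 4: (4,0)B 1/3 ok · (4,1)A 0/2 unhappy · (4,2)B 0/3 unhappy
Row 5: (5,0)A 0/1 unhappy · (5,2)A 0/3 unhappy · (5,3)B 0/2 unhappy
Row 6: (6,1)A 0/1 unhappy · (6,2)B 0/3 unhappy · (6,3)A 0/2 unhappy
For instance (4,1) has only 0/2 same-type neighbors, below 1/4.

No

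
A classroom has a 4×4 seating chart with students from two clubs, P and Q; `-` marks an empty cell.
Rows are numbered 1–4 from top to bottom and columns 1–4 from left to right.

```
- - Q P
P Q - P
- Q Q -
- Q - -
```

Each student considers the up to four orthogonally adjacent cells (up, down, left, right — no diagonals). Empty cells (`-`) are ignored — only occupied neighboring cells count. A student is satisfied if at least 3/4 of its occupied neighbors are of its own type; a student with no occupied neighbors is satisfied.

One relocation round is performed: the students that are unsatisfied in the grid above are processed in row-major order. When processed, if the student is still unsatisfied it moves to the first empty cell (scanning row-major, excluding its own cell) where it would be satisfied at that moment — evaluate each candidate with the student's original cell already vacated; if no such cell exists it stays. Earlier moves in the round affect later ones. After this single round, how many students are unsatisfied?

Initially unsatisfied (in order): (1,3), (1,4), (2,1), (2,2).
  (1,3) → (1,2).
  (1,4): now satisfied by earlier moves; stays.
  (2,1) → (4,4).
  (2,2): now satisfied by earlier moves; stays.
Resulting grid:
- Q - P
- Q - P
- Q Q -
- Q - P
All satisfied now.

0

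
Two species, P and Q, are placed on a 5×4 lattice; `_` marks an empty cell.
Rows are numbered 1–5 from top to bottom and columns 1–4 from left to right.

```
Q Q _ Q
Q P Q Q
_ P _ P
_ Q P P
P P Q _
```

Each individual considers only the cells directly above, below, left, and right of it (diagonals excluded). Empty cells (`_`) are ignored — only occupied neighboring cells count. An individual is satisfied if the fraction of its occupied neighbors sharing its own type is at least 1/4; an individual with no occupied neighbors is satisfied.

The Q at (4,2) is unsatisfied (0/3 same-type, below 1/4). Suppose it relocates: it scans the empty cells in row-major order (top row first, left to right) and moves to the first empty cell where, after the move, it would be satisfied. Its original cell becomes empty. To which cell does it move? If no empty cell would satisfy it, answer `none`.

Vacating (4,2). Empty cells in order:
  (1,3): 3/3 same-type → satisfied — stop here.

(1,3)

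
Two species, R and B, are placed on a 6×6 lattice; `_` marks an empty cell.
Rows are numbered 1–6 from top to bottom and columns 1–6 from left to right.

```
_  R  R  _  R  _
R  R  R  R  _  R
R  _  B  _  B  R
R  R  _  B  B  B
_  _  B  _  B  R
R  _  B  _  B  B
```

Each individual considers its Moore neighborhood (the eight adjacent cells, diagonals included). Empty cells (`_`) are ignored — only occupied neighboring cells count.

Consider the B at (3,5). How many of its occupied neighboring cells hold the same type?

3

Occupied neighbors of (3,5): (2,4)=R, (2,6)=R, (3,6)=R, (4,4)=B, (4,5)=B, (4,6)=B.
Same type (B): 3 of 6.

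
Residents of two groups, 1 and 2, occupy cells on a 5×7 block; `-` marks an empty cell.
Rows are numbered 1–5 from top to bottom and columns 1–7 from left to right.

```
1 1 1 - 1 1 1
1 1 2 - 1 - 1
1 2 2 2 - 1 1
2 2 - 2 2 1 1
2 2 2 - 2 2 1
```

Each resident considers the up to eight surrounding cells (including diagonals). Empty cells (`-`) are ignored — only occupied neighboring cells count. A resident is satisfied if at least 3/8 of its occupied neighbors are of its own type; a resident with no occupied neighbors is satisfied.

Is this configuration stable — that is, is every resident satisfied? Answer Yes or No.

Yes

Row 1: (1,1)1 3/3 satisfied · (1,2)1 4/5 satisfied · (1,3)1 2/3 satisfied · (1,5)1 2/2 satisfied · (1,6)1 4/4 satisfied · (1,7)1 2/2 satisfied
Row 2: (2,1)1 4/5 satisfied · (2,2)1 5/8 satisfied · (2,3)2 3/6 satisfied · (2,5)1 3/4 satisfied · (2,7)1 4/4 satisfied
Row 3: (3,1)1 2/5 satisfied · (3,2)2 4/7 satisfied · (3,3)2 5/6 satisfied · (3,4)2 4/5 satisfied · (3,6)1 5/6 satisfied · (3,7)1 4/4 satisfied
Row 4: (4,1)2 4/5 satisfied · (4,2)2 6/7 satisfied · (4,4)2 5/5 satisfied · (4,5)2 4/6 satisfied · (4,6)1 4/7 satisfied · (4,7)1 4/5 satisfied
Row 5: (5,1)2 3/3 satisfied · (5,2)2 4/4 satisfied · (5,3)2 3/3 satisfied · (5,5)2 3/4 satisfied · (5,6)2 2/5 satisfied · (5,7)1 2/3 satisfied
All meet the threshold, so the configuration is stable.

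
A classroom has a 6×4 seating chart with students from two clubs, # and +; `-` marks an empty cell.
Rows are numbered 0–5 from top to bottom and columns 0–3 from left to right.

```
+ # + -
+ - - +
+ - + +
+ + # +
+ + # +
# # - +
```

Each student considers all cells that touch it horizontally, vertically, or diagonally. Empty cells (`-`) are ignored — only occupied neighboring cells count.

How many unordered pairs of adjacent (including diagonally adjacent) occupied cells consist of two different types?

18

Scan each occupied cell's neighbors to the right and below (and the two forward diagonals) so each pair is counted once.
From row 0: 3 unlike of 5 pairs (running 3/5).
From row 1: 0 unlike of 3 pairs (running 3/8).
From row 2: 2 unlike of 8 pairs (running 5/16).
From row 3: 6 unlike of 13 pairs (running 11/29).
From row 4: 7 unlike of 10 pairs (running 18/39).
From row 5: 0 unlike of 1 pairs (running 18/40).
Total adjacent occupied pairs: 40; unlike-type pairs: 18.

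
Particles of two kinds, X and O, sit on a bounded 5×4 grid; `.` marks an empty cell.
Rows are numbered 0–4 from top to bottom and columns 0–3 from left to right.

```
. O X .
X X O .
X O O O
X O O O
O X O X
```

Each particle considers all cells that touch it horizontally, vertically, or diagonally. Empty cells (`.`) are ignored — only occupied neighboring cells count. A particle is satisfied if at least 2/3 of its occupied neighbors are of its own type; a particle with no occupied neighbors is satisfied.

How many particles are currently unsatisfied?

12

(0,1)O 1/4 not
(0,2)X 1/3 not
(1,0)X 2/4 not
(1,1)X 3/7 not
(1,2)O 4/6 satisfied
(2,0)X 3/5 not
(2,1)O 4/8 not
(2,2)O 6/7 satisfied
(2,3)O 4/4 satisfied
(3,0)X 2/5 not
(3,1)O 5/8 not
(3,2)O 6/8 satisfied
(3,3)O 4/5 satisfied
(4,0)O 1/3 not
(4,1)X 1/5 not
(4,2)O 3/5 not
(4,3)X 0/3 not
Unsatisfied: (0,1), (0,2), (1,0), (1,1), (2,0), (2,1), (3,0), (3,1), (4,0), (4,1), (4,2), (4,3) — 12 in total.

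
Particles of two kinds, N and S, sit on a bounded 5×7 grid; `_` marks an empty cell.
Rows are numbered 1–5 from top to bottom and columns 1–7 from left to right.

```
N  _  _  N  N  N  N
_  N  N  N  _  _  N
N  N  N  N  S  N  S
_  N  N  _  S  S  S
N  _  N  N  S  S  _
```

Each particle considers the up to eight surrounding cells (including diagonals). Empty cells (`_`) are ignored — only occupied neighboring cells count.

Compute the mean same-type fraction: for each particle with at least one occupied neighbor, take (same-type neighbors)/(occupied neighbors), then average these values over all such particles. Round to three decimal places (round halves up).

(1,1)N 1/1
(1,4)N 3/3
(1,5)N 3/3
(1,6)N 3/3
(1,7)N 2/2
(2,2)N 5/5
(2,3)N 6/6
(2,4)N 5/6
(2,7)N 3/4
(3,1)N 3/3
(3,2)N 6/6
(3,3)N 7/7
(3,4)N 4/6
(3,5)S 2/5
(3,6)N 1/6
(3,7)S 2/4
(4,2)N 6/6
(4,3)N 6/6
(4,5)S 4/7
(4,6)S 6/7
(4,7)S 3/4
(5,1)N 1/1
(5,3)N 3/3
(5,4)N 2/4
(5,5)S 3/4
(5,6)S 4/4
Sum over 26 particles: 1/1 + 3/3 + 3/3 + 3/3 + 2/2 + 5/5 + 6/6 + 5/6 + 3/4 + 3/3 + 6/6 + 7/7 + 4/6 + 2/5 + 1/6 + 2/4 + 6/6 + 6/6 + 4/7 + 6/7 + 3/4 + 1/1 + 3/3 + 2/4 + 3/4 + 4/4 = 9133/420; mean = 9133/420 ÷ 26 = 9133/10920 = 0.836355… → 0.836.

0.836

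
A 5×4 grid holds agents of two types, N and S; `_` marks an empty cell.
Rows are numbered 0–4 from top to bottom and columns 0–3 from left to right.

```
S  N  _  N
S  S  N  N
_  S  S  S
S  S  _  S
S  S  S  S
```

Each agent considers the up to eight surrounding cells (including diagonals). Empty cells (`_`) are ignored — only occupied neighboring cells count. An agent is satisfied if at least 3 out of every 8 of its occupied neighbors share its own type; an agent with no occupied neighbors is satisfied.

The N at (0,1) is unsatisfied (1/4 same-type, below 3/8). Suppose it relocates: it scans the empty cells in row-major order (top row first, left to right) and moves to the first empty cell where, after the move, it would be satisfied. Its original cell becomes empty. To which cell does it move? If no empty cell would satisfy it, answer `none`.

Vacating (0,1). Empty cells in order:
  (0,2): 3/4 same-type → satisfied — stop here.

(0,2)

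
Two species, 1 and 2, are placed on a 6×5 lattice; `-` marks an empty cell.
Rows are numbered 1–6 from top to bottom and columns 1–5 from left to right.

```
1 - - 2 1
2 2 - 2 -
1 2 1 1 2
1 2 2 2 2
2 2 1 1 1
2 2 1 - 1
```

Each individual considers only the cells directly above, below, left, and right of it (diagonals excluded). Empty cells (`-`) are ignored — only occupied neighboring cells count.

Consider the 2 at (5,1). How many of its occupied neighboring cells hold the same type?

Occupied neighbors of (5,1): (4,1)=1, (6,1)=2, (5,2)=2.
Same type (2): 2 of 3.

2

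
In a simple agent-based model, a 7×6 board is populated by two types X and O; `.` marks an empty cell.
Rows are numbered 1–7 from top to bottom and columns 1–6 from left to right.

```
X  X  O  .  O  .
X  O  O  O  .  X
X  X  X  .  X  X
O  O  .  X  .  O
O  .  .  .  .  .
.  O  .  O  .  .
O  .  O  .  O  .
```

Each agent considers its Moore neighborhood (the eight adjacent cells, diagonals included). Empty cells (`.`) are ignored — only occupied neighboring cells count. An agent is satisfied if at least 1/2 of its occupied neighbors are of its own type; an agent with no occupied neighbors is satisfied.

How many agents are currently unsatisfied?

(1,1)X 2/3 ✓
(1,2)X 2/5 ✗
(1,3)O 3/4 ✓
(1,5)O 1/2 ✓
(2,1)X 4/5 ✓
(2,2)O 2/8 ✗
(2,3)O 3/6 ✓
(2,4)O 3/5 ✓
(2,6)X 2/3 ✓
(3,1)X 2/5 ✗
(3,2)X 3/7 ✗
(3,3)X 2/6 ✗
(3,5)X 3/5 ✓
(3,6)X 2/3 ✓
(4,1)O 2/4 ✓
(4,2)O 2/5 ✗
(4,4)X 2/2 ✓
(4,6)O 0/2 ✗
(5,1)O 3/3 ✓
(6,2)O 3/3 ✓
(6,4)O 2/2 ✓
(7,1)O 1/1 ✓
(7,3)O 2/2 ✓
(7,5)O 1/1 ✓
Unsatisfied: (1,2), (2,2), (3,1), (3,2), (3,3), (4,2), (4,6) — 7 in total.

7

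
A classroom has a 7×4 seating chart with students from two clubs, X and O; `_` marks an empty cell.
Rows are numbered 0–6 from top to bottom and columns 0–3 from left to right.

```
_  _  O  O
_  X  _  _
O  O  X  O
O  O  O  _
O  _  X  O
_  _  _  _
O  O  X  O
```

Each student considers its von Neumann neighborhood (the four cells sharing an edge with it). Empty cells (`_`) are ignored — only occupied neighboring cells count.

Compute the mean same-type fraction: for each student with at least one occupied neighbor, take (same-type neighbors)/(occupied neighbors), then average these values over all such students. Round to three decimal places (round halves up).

0.490

(0,2)O 1/1
(0,3)O 1/1
(1,1)X 0/1
(2,0)O 2/2
(2,1)O 2/4
(2,2)X 0/3
(2,3)O 0/1
(3,0)O 3/3
(3,1)O 3/3
(3,2)O 1/3
(4,0)O 1/1
(4,2)X 0/2
(4,3)O 0/1
(6,0)O 1/1
(6,1)O 1/2
(6,2)X 0/2
(6,3)O 0/1
Sum over 17 students: 1/1 + 1/1 + 0/1 + 2/2 + 2/4 + 0/3 + 0/1 + 3/3 + 3/3 + 1/3 + 1/1 + 0/2 + 0/1 + 1/1 + 1/2 + 0/2 + 0/1 = 25/3; mean = 25/3 ÷ 17 = 25/51 = 0.490196… → 0.490.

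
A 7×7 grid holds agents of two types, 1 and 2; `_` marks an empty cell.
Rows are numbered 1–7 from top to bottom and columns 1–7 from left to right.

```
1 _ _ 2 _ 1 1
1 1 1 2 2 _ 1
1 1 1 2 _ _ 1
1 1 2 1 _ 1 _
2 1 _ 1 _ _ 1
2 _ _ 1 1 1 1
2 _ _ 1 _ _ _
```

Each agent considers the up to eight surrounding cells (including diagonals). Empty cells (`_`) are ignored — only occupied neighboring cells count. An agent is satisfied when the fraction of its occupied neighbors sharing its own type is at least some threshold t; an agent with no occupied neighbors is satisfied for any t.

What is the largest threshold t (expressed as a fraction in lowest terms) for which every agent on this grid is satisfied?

(1,1)1 2/2
(1,4)2 2/3
(1,6)1 2/3
(1,7)1 2/2
(2,1)1 4/4
(2,2)1 6/6
(2,3)1 3/6
(2,4)2 3/5
(2,5)2 3/4
(2,7)1 3/3
(3,1)1 5/5
(3,2)1 7/8
(3,3)1 5/8
(3,4)2 3/6
(3,7)1 2/2
(4,1)1 4/5
(4,2)1 5/7
(4,3)2 1/7
(4,4)1 2/4
(4,6)1 2/2
(5,1)2 1/4
(5,2)1 2/5
(5,4)1 3/4
(5,7)1 3/3
(6,1)2 2/3
(6,4)1 3/3
(6,5)1 4/4
(6,6)1 3/3
(6,7)1 2/2
(7,1)2 1/1
(7,4)1 2/2
The smallest same-type fraction is 1/7 at (4,3), which reduces to 1/7. Any threshold above that leaves this agent unsatisfied.

1/7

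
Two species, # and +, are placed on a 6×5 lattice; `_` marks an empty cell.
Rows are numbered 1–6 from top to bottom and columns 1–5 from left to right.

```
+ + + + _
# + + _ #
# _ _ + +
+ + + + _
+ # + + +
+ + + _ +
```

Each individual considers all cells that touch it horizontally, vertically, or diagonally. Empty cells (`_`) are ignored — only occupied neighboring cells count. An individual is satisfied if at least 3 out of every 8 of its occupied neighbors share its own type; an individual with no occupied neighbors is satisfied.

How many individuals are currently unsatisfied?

4

(1,1)+ 2/3 satisfied
(1,2)+ 4/5 satisfied
(1,3)+ 4/4 satisfied
(1,4)+ 2/3 satisfied
(2,1)# 1/4 not
(2,2)+ 4/6 satisfied
(2,3)+ 5/5 satisfied
(2,5)# 0/3 not
(3,1)# 1/4 not
(3,4)+ 4/5 satisfied
(3,5)+ 2/3 satisfied
(4,1)+ 2/4 satisfied
(4,2)+ 4/6 satisfied
(4,3)+ 5/6 satisfied
(4,4)+ 6/6 satisfied
(5,1)+ 4/5 satisfied
(5,2)# 0/8 not
(5,3)+ 6/7 satisfied
(5,4)+ 6/6 satisfied
(5,5)+ 3/3 satisfied
(6,1)+ 2/3 satisfied
(6,2)+ 4/5 satisfied
(6,3)+ 3/4 satisfied
(6,5)+ 2/2 satisfied
Unsatisfied: (2,1), (2,5), (3,1), (5,2) — 4 in total.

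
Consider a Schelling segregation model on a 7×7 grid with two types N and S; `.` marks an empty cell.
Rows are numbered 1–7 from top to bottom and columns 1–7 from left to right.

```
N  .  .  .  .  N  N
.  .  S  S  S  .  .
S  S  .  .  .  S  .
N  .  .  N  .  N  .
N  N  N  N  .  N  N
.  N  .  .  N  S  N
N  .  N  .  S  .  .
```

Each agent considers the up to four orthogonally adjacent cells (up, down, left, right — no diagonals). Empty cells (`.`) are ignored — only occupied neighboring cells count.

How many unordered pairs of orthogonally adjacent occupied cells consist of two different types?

6

Scan each occupied cell's neighbors to the right and below so each pair is counted once.
From row 1: 0 unlike of 1 pairs (running 0/1).
From row 2: 0 unlike of 2 pairs (running 0/3).
From row 3: 2 unlike of 3 pairs (running 2/6).
From row 4: 0 unlike of 3 pairs (running 2/9).
From row 5: 1 unlike of 7 pairs (running 3/16).
From row 6: 3 unlike of 3 pairs (running 6/19).
Total adjacent occupied pairs: 19; unlike-type pairs: 6.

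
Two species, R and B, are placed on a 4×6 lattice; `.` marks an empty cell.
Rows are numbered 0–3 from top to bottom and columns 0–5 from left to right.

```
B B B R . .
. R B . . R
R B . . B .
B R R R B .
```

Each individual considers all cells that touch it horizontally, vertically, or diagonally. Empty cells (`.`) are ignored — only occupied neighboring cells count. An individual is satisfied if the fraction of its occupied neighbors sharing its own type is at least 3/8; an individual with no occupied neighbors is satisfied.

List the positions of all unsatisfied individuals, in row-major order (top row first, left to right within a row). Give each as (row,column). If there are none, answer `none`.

Row 0: (0,0)B 1/2 satisfied · (0,1)B 3/4 satisfied · (0,2)B 2/4 satisfied · (0,3)R 0/2 not
Row 1: (1,1)R 1/6 not · (1,2)B 3/5 satisfied · (1,5)R 0/1 not
Row 2: (2,0)R 2/4 satisfied · (2,1)B 2/6 not · (2,4)B 1/3 not
Row 3: (3,0)B 1/3 not · (3,1)R 2/4 satisfied · (3,2)R 2/3 satisfied · (3,3)R 1/3 not · (3,4)B 1/2 satisfied

(0,3), (1,1), (1,5), (2,1), (2,4), (3,0), (3,3)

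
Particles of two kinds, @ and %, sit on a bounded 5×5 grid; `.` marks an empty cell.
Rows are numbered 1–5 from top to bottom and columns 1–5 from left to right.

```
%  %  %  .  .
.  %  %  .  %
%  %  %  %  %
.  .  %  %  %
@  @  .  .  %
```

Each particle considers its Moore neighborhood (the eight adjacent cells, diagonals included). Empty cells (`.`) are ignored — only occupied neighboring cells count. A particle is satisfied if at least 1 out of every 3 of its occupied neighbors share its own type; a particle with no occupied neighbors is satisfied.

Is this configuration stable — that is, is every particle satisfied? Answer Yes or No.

(1,1)% 2/2 ok
(1,2)% 4/4 ok
(1,3)% 3/3 ok
(2,2)% 7/7 ok
(2,3)% 6/6 ok
(2,5)% 2/2 ok
(3,1)% 2/2 ok
(3,2)% 5/5 ok
(3,3)% 6/6 ok
(3,4)% 7/7 ok
(3,5)% 4/4 ok
(4,3)% 4/5 ok
(4,4)% 6/6 ok
(4,5)% 4/4 ok
(5,1)@ 1/1 ok
(5,2)@ 1/2 ok
(5,5)% 2/2 ok
All meet the threshold, so the configuration is stable.

Yes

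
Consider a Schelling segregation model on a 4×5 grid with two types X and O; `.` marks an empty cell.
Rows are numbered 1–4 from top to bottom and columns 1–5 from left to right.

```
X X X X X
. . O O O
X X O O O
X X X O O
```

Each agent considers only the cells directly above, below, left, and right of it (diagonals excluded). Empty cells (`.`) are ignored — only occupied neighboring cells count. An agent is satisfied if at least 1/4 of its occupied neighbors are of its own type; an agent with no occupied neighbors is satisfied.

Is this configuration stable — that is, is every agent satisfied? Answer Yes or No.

Row 1: (1,1)X 1/1 satisfied · (1,2)X 2/2 satisfied · (1,3)X 2/3 satisfied · (1,4)X 2/3 satisfied · (1,5)X 1/2 satisfied
Row 2: (2,3)O 2/3 satisfied · (2,4)O 3/4 satisfied · (2,5)O 2/3 satisfied
Row 3: (3,1)X 2/2 satisfied · (3,2)X 2/3 satisfied · (3,3)O 2/4 satisfied · (3,4)O 4/4 satisfied · (3,5)O 3/3 satisfied
Row 4: (4,1)X 2/2 satisfied · (4,2)X 3/3 satisfied · (4,3)X 1/3 satisfied · (4,4)O 2/3 satisfied · (4,5)O 2/2 satisfied
All meet the threshold, so the configuration is stable.

Yes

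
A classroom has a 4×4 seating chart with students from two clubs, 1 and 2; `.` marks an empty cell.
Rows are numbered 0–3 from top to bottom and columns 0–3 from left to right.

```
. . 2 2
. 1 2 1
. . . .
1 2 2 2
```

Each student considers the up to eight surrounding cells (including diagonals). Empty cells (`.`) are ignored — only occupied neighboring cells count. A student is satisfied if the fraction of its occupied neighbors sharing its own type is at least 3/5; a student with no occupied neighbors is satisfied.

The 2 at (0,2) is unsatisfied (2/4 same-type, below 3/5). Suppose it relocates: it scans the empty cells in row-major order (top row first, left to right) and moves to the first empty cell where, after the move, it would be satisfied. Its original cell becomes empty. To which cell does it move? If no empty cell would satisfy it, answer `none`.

(2,1)

Vacating (0,2). Empty cells in order:
  (0,0): 0/1 same-type → still unsatisfied.
  (0,1): 1/2 same-type → still unsatisfied.
  (1,0): 0/1 same-type → still unsatisfied.
  (2,0): 1/3 same-type → still unsatisfied.
  (2,1): 3/5 same-type → satisfied — stop here.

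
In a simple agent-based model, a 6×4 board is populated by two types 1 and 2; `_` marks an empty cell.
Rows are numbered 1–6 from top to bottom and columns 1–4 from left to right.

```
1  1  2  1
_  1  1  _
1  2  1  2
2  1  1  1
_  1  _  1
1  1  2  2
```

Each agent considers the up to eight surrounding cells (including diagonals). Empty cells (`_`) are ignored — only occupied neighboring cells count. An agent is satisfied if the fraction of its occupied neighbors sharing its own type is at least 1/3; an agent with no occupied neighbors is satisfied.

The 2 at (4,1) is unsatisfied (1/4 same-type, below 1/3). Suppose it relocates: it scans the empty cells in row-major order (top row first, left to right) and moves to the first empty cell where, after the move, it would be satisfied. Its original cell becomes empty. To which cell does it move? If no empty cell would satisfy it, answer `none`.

Vacating (4,1). Empty cells in order:
  (2,1): 1/5 same-type → still unsatisfied.
  (2,4): 2/5 same-type → satisfied — stop here.

(2,4)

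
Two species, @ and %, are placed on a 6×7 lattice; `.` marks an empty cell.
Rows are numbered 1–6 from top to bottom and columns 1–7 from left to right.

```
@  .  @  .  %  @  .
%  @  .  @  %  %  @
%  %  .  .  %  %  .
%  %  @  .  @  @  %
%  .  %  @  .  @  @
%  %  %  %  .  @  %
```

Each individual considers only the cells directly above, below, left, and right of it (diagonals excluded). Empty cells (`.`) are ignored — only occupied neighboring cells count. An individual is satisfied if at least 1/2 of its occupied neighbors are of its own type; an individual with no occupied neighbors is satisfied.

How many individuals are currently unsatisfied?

12

Row 1: (1,1)@ 0/1 not · (1,3)@ 0/0 satisfied · (1,5)% 1/2 satisfied · (1,6)@ 0/2 not
Row 2: (2,1)% 1/3 not · (2,2)@ 0/2 not · (2,4)@ 0/1 not · (2,5)% 3/4 satisfied · (2,6)% 2/4 satisfied · (2,7)@ 0/1 not
Row 3: (3,1)% 3/3 satisfied · (3,2)% 2/3 satisfied · (3,5)% 2/3 satisfied · (3,6)% 2/3 satisfied
Row 4: (4,1)% 3/3 satisfied · (4,2)% 2/3 satisfied · (4,3)@ 0/2 not · (4,5)@ 1/2 satisfied · (4,6)@ 2/4 satisfied · (4,7)% 0/2 not
Row 5: (5,1)% 2/2 satisfied · (5,3)% 1/3 not · (5,4)@ 0/2 not · (5,6)@ 3/3 satisfied · (5,7)@ 1/3 not
Row 6: (6,1)% 2/2 satisfied · (6,2)% 2/2 satisfied · (6,3)% 3/3 satisfied · (6,4)% 1/2 satisfied · (6,6)@ 1/2 satisfied · (6,7)% 0/2 not
Unsatisfied: (1,1), (1,6), (2,1), (2,2), (2,4), (2,7), (4,3), (4,7), (5,3), (5,4), (5,7), (6,7) — 12 in total.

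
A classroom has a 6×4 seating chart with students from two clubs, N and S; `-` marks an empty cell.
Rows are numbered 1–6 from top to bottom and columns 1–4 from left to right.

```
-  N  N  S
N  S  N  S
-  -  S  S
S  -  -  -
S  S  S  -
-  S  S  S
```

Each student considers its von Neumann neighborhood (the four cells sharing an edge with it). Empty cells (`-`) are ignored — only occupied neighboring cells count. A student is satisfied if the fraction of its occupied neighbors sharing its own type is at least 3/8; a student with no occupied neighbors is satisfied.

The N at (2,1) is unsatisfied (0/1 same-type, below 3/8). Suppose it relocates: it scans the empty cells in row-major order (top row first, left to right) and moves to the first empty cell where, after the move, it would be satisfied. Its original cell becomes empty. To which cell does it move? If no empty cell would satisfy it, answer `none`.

Vacating (2,1). Empty cells in order:
  (1,1): 1/1 same-type → satisfied — stop here.

(1,1)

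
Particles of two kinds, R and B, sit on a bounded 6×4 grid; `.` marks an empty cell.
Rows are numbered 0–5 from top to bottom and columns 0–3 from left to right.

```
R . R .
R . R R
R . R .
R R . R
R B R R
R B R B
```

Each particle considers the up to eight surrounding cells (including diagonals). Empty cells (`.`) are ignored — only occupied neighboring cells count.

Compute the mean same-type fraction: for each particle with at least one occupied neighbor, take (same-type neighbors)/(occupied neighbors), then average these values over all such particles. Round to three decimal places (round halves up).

Row 0: (0,0)R 1/1 · (0,2)R 2/2
Row 1: (1,0)R 2/2 · (1,2)R 3/3 · (1,3)R 3/3
Row 2: (2,0)R 3/3 · (2,2)R 4/4
Row 3: (3,0)R 3/4 · (3,1)R 5/6 · (3,3)R 3/3
Row 4: (4,0)R 3/5 · (4,1)B 1/7 · (4,2)R 4/7 · (4,3)R 3/4
Row 5: (5,0)R 1/3 · (5,1)B 1/5 · (5,2)R 2/5 · (5,3)B 0/3
Sum over 18 particles: 1/1 + 2/2 + 2/2 + 3/3 + 3/3 + 3/3 + 4/4 + 3/4 + 5/6 + 3/3 + 3/5 + 1/7 + 4/7 + 3/4 + 1/3 + 1/5 + 2/5 + 0/3 = 1321/105; mean = 1321/105 ÷ 18 = 1321/1890 = 0.698941… → 0.699.

0.699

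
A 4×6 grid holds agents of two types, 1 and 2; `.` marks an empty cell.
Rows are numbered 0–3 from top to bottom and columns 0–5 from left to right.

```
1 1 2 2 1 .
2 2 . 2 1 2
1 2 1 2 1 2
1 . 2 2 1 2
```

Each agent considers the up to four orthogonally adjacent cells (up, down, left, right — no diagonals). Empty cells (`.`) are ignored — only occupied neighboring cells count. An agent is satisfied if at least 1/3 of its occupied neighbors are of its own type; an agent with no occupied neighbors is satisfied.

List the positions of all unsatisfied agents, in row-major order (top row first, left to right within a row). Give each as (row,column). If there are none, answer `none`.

(2,2)

Row 0: (0,0)1 1/2 satisfied · (0,1)1 1/3 satisfied · (0,2)2 1/2 satisfied · (0,3)2 2/3 satisfied · (0,4)1 1/2 satisfied
Row 1: (1,0)2 1/3 satisfied · (1,1)2 2/3 satisfied · (1,3)2 2/3 satisfied · (1,4)1 2/4 satisfied · (1,5)2 1/2 satisfied
Row 2: (2,0)1 1/3 satisfied · (2,1)2 1/3 satisfied · (2,2)1 0/3 not · (2,3)2 2/4 satisfied · (2,4)1 2/4 satisfied · (2,5)2 2/3 satisfied
Row 3: (3,0)1 1/1 satisfied · (3,2)2 1/2 satisfied · (3,3)2 2/3 satisfied · (3,4)1 1/3 satisfied · (3,5)2 1/2 satisfied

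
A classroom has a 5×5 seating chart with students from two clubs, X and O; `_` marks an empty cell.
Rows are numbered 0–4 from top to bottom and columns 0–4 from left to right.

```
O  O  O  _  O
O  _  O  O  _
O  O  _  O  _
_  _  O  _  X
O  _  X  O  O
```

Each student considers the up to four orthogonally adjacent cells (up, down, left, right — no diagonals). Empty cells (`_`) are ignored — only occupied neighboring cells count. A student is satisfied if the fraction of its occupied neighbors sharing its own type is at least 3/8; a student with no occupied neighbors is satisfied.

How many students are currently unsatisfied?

3

Row 0: (0,0)O 2/2 ✓ · (0,1)O 2/2 ✓ · (0,2)O 2/2 ✓ · (0,4)O 0/0 ✓
Row 1: (1,0)O 2/2 ✓ · (1,2)O 2/2 ✓ · (1,3)O 2/2 ✓
Row 2: (2,0)O 2/2 ✓ · (2,1)O 1/1 ✓ · (2,3)O 1/1 ✓
Row 3: (3,2)O 0/1 ✗ · (3,4)X 0/1 ✗
Row 4: (4,0)O 0/0 ✓ · (4,2)X 0/2 ✗ · (4,3)O 1/2 ✓ · (4,4)O 1/2 ✓
Unsatisfied: (3,2), (3,4), (4,2) — 3 in total.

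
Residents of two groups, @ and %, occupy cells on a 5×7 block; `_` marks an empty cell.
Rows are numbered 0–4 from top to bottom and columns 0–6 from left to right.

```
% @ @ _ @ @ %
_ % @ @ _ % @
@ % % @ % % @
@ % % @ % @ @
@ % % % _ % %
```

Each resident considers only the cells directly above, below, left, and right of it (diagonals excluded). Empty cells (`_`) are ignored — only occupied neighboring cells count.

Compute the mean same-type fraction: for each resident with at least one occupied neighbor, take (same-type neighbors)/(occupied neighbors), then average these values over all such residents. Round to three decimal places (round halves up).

(0,0)% 0/1
(0,1)@ 1/3
(0,2)@ 2/2
(0,4)@ 1/1
(0,5)@ 1/3
(0,6)% 0/2
(1,1)% 1/3
(1,2)@ 2/4
(1,3)@ 2/2
(1,5)% 1/3
(1,6)@ 1/3
(2,0)@ 1/2
(2,1)% 3/4
(2,2)% 2/4
(2,3)@ 2/4
(2,4)% 2/3
(2,5)% 2/4
(2,6)@ 2/3
(3,0)@ 2/3
(3,1)% 3/4
(3,2)% 3/4
(3,3)@ 1/4
(3,4)% 1/3
(3,5)@ 1/4
(3,6)@ 2/3
(4,0)@ 1/2
(4,1)% 2/3
(4,2)% 3/3
(4,3)% 1/2
(4,5)% 1/2
(4,6)% 1/2
Sum over 31 residents: 0/1 + 1/3 + 2/2 + 1/1 + 1/3 + 0/2 + 1/3 + 2/4 + 2/2 + 1/3 + 1/3 + 1/2 + 3/4 + 2/4 + 2/4 + 2/3 + 2/4 + 2/3 + 2/3 + 3/4 + 3/4 + 1/4 + 1/3 + 1/4 + 2/3 + 1/2 + 2/3 + 3/3 + 1/2 + 1/2 + 1/2 = 199/12; mean = 199/12 ÷ 31 = 199/372 = 0.534946… → 0.535.

0.535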